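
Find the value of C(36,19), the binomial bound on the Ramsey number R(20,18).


R(20,18) <= C(20+18-2, 20-1) = C(36, 19)
C(36, 19) = 36! / (19! * 17!)
= 8597496600

8597496600


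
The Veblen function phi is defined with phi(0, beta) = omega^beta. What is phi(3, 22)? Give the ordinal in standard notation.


phi(3, 22):
phi(3, beta) = eta_beta (the beta-th eta number, fixed point of zeta).
phi(3, 22) = eta_22

eta_22


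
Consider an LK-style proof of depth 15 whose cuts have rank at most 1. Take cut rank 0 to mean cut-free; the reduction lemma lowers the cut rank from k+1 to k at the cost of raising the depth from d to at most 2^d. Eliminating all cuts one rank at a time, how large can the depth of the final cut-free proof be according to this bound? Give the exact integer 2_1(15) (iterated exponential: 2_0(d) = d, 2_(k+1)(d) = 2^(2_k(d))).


Each rank reduction sends depth d to at most 2^d; cut rank r needs r reductions.
2_0(15) = 15
2_1(15) = 2^15 = 32768
Cut-free depth bound = 32768

32768


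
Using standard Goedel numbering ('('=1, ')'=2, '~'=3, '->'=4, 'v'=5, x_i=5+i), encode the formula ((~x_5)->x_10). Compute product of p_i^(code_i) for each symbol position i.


Formula: ((~x_5)->x_10)
Symbol codes: [1, 1, 3, 10, 2, 4, 15, 2]
Primes: [2, 3, 5, 7, 11, 13, 17, 19]
p_1^1 = 2^1 = 2
p_2^1 = 3^1 = 3
p_3^3 = 5^3 = 125
p_4^10 = 7^10 = 282475249
p_5^2 = 11^2 = 121
p_6^4 = 13^4 = 28561
p_7^15 = 17^15 = 2862423051509815793
p_8^2 = 19^2 = 361
Product = 756556672058452915443170827121975052750

756556672058452915443170827121975052750


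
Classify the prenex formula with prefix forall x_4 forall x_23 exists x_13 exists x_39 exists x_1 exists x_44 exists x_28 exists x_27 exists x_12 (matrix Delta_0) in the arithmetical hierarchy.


Leading quantifier is forall, so the class is Pi.
Number of quantifier blocks = alternations + 1 = 1 + 1 = 2.
Classification: Pi_2

Pi_2


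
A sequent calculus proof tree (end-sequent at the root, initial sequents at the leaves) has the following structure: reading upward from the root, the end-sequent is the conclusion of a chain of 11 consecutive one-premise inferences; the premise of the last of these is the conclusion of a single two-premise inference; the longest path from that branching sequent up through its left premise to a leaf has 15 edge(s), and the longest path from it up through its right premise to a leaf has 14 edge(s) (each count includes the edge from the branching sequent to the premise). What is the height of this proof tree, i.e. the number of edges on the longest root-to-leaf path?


Longest path through the left premise: 15 edges (measured from the branching sequent)
Longest path through the right premise: 14 edges
Height of the subtree rooted at the branching sequent: max(15, 14) = 15
The branching sequent sits 11 edges above the root (the chain of one-premise inferences), so height = 15 + 11 = 26

26


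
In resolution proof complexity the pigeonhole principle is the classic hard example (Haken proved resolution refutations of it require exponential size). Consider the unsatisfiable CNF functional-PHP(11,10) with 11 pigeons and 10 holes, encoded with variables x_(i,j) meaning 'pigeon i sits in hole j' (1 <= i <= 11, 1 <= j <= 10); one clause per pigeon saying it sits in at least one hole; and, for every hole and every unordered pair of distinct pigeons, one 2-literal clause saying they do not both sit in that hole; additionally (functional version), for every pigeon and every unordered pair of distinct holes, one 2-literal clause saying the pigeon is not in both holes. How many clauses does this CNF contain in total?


functional-PHP(11,10): 11 pigeons, 10 holes, 11*10 = 110 variables.
- pigeon clauses: one per pigeon -> 11 clauses
- hole clauses: 10 holes * C(11,2) = 10 * 55 -> 550 clauses
- functional clauses: 11 pigeons * C(10,2) = 11 * 45 -> 495 clauses
Total clauses = 11 + 550 + 495 = 1056

1056


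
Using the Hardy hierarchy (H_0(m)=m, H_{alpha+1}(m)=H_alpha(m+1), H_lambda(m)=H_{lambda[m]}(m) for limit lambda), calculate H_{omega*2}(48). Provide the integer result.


H_{omega*2}(48):
For the Hardy hierarchy, H_{omega*k}(n) = 2^k * n.
2^2 = 4.
4 * 48 = 192

192


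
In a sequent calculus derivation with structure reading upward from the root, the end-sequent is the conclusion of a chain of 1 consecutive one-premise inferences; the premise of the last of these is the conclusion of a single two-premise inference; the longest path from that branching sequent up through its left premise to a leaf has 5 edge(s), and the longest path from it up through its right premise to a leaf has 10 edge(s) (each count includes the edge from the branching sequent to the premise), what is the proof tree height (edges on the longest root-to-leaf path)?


Longest path through the left premise: 5 edges (measured from the branching sequent)
Longest path through the right premise: 10 edges
Height of the subtree rooted at the branching sequent: max(5, 10) = 10
The branching sequent sits 1 edges above the root (the chain of one-premise inferences), so height = 10 + 1 = 11

11


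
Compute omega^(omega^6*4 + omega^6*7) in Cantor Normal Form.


omega^(omega^6*4 + omega^6*7):
Both terms of the exponent have the same exponent 6, so they merge: omega^6*4 + omega^6*7 = omega^6*(4+7) = omega^6*11.
omega raised to a CNF ordinal is a single CNF term: Result = omega^(omega^6*11)

omega^(omega^6*11)


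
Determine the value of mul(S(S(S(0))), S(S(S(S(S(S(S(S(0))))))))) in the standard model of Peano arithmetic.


mul(S^3(0), S^8(0)):
S^3(0) = 3
S^8(0) = 8
3 * 8 = 24

24


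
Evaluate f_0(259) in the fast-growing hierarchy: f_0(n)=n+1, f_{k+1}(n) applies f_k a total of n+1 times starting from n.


f_0(259) = 259 + 1 = 260

260


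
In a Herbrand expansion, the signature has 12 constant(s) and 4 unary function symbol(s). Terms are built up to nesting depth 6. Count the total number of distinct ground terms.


Herbrand terms by depth:
Depth 0: 12 constants
Depth 1: 48 new terms (running total: 60)
Depth 2: 192 new terms (running total: 252)
Depth 3: 768 new terms (running total: 1020)
Depth 4: 3072 new terms (running total: 4092)
Depth 5: 12288 new terms (running total: 16380)
Depth 6: 49152 new terms (running total: 65532)
Total distinct ground terms = 65532

65532


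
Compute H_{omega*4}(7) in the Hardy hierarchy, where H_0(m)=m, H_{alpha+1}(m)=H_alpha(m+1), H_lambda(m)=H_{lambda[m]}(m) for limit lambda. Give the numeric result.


H_{omega*4}(7):
For the Hardy hierarchy, H_{omega*k}(n) = 2^k * n.
2^4 = 16.
16 * 7 = 112

112


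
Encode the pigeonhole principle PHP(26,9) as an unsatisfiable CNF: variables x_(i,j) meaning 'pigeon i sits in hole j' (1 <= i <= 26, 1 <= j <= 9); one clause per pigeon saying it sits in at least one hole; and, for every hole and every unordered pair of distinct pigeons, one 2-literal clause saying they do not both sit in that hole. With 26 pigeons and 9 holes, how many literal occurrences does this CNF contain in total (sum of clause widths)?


PHP(26,9): 26 pigeons, 9 holes, 26*9 = 234 variables.
- pigeon clauses: one per pigeon -> 26 clauses of width 9 -> 234 literals
- hole clauses: 9 holes * C(26,2) = 9 * 325 -> 2925 clauses of width 2 -> 5850 literals
Total literal occurrences = 234 + 5850 = 6084

6084


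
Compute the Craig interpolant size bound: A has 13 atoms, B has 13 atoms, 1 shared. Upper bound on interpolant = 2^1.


Shared atoms = 1
Craig interpolant size bound = 2^1
= 2

2


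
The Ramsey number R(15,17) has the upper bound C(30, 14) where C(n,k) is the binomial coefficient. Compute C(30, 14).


R(15,17) <= C(15+17-2, 15-1) = C(30, 14)
C(30, 14) = 30! / (14! * 16!)
= 145422675

145422675


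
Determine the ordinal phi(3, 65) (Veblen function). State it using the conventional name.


phi(3, 65):
phi(3, beta) = eta_beta (the beta-th eta number, fixed point of zeta).
phi(3, 65) = eta_65

eta_65


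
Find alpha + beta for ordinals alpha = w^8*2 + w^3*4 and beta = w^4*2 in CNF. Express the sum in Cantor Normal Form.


Ordinal addition (w^8*2 + w^3*4) + w^4*2:
alpha's leading term has exponent 8 > beta's exponent 4, so it survives.
alpha's tail term has exponent 3 < beta's exponent 4, so it is absorbed by beta.
In ordinal addition, any term followed by a strictly larger-exponent term is absorbed.
Result = w^8*2 + w^4*2

w^8*2 + w^4*2


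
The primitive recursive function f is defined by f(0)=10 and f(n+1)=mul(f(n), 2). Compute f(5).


f(0) = 10
f(1) = mul(f(0), 2) = mul(10, 2) = 20
f(2) = mul(f(1), 2) = mul(20, 2) = 40
f(3) = mul(f(2), 2) = mul(40, 2) = 80
f(4) = mul(f(3), 2) = mul(80, 2) = 160
f(5) = mul(f(4), 2) = mul(160, 2) = 320


320


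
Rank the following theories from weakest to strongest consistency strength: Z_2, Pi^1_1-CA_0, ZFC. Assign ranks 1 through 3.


Ordering by consistency strength:
1. Pi^1_1-CA_0
2. Z_2
3. ZFC


Z_2=2, Pi^1_1-CA_0=1, ZFC=3


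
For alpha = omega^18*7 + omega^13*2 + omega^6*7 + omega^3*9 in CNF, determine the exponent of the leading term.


CNF: omega^18*7 + omega^13*2 + omega^6*7 + omega^3*9
The leading term is omega^18*7, which has exponent 18.

18


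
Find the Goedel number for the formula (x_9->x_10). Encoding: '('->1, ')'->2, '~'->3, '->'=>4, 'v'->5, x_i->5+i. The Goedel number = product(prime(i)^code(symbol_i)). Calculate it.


Formula: (x_9->x_10)
Symbol codes: [1, 14, 4, 15, 2]
Primes: [2, 3, 5, 7, 11]
p_1^1 = 2^1 = 2
p_2^14 = 3^14 = 4782969
p_3^4 = 5^4 = 625
p_4^15 = 7^15 = 4747561509943
p_5^2 = 11^2 = 121
Product = 3434500228557147316008750

3434500228557147316008750


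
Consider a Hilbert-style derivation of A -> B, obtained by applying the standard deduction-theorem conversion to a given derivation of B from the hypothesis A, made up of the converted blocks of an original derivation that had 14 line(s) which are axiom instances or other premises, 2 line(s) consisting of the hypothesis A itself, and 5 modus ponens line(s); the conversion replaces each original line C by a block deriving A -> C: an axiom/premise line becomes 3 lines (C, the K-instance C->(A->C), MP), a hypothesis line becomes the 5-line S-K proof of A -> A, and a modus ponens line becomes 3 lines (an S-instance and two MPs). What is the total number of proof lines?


Deduction-theorem conversion, block by block:
- 14 axiom/premise lines -> 3 lines each = 42
- 2 hypothesis lines -> 5 lines each (identity proof A->A) = 10
- 5 MP lines -> 3 lines each (S-instance, MP, MP) = 15
Total = 42 + 10 + 15 = 67 lines.

67


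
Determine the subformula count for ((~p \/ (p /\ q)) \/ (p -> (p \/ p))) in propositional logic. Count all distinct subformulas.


Formula: ((~p \/ (p /\ q)) \/ (p -> (p \/ p)))
Subformulas found:
  1. q
  2. p
  3. ~p
  4. (p \/ p)
  5. (p /\ q)
  6. (p -> (p \/ p))
  7. (~p \/ (p /\ q))
  8. ((~p \/ (p /\ q)) \/ (p -> (p \/ p)))
Total distinct subformulas = 8

8


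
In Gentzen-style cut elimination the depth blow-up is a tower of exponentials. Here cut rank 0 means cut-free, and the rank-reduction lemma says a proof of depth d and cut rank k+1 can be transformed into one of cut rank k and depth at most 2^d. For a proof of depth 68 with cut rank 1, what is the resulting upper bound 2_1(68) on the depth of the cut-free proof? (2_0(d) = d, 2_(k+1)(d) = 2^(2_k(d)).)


Each rank reduction sends depth d to at most 2^d; cut rank r needs r reductions.
2_0(68) = 68
2_1(68) = 2^68 = 295147905179352825856
Cut-free depth bound = 295147905179352825856

295147905179352825856


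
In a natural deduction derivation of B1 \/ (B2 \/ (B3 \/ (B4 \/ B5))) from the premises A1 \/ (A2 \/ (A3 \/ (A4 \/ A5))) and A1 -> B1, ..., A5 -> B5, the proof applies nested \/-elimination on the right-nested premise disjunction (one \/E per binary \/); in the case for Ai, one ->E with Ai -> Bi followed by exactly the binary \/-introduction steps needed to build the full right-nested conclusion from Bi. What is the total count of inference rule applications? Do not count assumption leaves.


Constructive dilemma with 5 branches, all disjunctions right-nested:
- \/E: the premise has 4 binary \/, each eliminated once: 4 nodes.
- ->E: one per case (Ai with Ai -> Bi gives Bi): 5 nodes.
- \/I: in case i < n, Bi needs 1 step to form Bi \/ (B(i+1) \/ ...) and then i-1 steps to prepend B(i-1), ..., B1, i.e. i steps; in case i = n, B5 needs 4 prepend steps.
  \/I total = (1 + 2 + ... + 4) + 4 = 10 + 4 = 14 nodes.
Total = 4 + 5 + 14 = 23

23


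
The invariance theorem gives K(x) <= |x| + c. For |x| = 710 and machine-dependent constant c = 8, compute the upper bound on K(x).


K(x) <= |x| + c = 710 + 8 = 718

718


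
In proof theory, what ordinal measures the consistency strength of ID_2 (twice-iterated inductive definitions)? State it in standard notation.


The proof-theoretic ordinal of ID_2 (twice-iterated inductive definitions) is a standard result in ordinal analysis.
This ordinal is the supremum of order types of primitive recursive well-orderings
that the theory can prove to be well-ordered.
For ID_2 (twice-iterated inductive definitions), the proof-theoretic ordinal is psi_0(epsilon_{Omega_2+1}).

psi_0(epsilon_{Omega_2+1})


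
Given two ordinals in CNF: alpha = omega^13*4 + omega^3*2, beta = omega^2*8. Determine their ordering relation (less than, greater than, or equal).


Compare term by term from highest exponent:
alpha = omega^13*4 + omega^3*2
beta = omega^2*8
Term 1: alpha has omega^13*4, beta has omega^2*8
Term 2: alpha has omega^3*2, beta has omega^0*0
Result: alpha > beta

alpha > beta


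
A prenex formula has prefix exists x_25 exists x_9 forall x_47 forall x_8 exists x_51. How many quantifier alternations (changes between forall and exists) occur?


Walk the prefix and count type changes:
  position 1: exists -> exists
  position 2: exists -> forall <-- alternation
  position 3: forall -> forall
  position 4: forall -> exists <-- alternation
Total alternations = 2

2


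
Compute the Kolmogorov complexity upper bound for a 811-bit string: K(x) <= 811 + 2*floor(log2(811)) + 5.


floor(log2(811)) = 9
2 * 9 = 18
K(x) <= 811 + 18 + 5 = 834

834


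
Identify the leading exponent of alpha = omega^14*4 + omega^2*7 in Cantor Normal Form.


CNF: omega^14*4 + omega^2*7
The leading term is omega^14*4, which has exponent 14.

14


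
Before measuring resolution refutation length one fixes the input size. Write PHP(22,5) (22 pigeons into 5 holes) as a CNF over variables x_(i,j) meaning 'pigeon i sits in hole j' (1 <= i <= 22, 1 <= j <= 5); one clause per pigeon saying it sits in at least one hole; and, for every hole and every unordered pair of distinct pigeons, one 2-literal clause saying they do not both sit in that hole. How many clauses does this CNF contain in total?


PHP(22,5): 22 pigeons, 5 holes, 22*5 = 110 variables.
- pigeon clauses: one per pigeon -> 22 clauses
- hole clauses: 5 holes * C(22,2) = 5 * 231 -> 1155 clauses
Total clauses = 22 + 1155 = 1177

1177


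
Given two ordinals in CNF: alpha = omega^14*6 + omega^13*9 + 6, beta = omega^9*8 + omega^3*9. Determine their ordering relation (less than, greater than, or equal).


Compare term by term from highest exponent:
alpha = omega^14*6 + omega^13*9 + 6
beta = omega^9*8 + omega^3*9
Term 1: alpha has omega^14*6, beta has omega^9*8
Term 2: alpha has omega^13*9, beta has omega^3*9
Term 3: alpha has omega^0*6, beta has omega^0*0
Result: alpha > beta

alpha > beta


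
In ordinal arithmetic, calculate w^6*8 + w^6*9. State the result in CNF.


Ordinal addition w^6*8 + w^6*9:
Both terms have the same exponent 6.
w^e*c + w^e*d = w^e*(c+d).
Result = w^6*(8+9) = w^6*17

w^6*17


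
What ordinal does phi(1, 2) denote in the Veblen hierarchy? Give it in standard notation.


phi(1, 2):
phi(1, beta) = epsilon_beta (the beta-th epsilon number).
phi(1, 2) = epsilon_2

epsilon_2


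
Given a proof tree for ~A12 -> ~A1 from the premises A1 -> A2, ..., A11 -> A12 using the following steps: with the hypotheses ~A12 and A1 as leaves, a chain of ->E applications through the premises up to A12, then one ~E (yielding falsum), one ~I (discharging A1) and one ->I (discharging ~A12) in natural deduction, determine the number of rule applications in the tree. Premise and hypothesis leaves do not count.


From hypothesis A1, 11 ->E steps along the 11 premises yield A12.
~E with hypothesis ~A12 gives falsum (1 node); ~I discharging A1 gives ~A1 (1 node); ->I discharging ~A12 gives the goal (1 node).
Total = 11 + 3 = 14 inference nodes.

14


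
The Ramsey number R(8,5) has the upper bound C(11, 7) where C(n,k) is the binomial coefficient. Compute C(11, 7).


R(8,5) <= C(8+5-2, 8-1) = C(11, 7)
C(11, 7) = 11! / (7! * 4!)
= 330

330


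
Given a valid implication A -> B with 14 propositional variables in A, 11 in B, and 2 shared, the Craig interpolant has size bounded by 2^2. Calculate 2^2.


Shared atoms = 2
Craig interpolant size bound = 2^2
= 4

4


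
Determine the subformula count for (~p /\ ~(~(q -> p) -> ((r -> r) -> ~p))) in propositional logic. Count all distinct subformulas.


Formula: (~p /\ ~(~(q -> p) -> ((r -> r) -> ~p)))
Subformulas found:
  1. q
  2. r
  3. p
  4. ~p
  5. (r -> r)
  6. (q -> p)
  7. ~(q -> p)
  8. ((r -> r) -> ~p)
  9. (~(q -> p) -> ((r -> r) -> ~p))
  10. ~(~(q -> p) -> ((r -> r) -> ~p))
  11. (~p /\ ~(~(q -> p) -> ((r -> r) -> ~p)))
Total distinct subformulas = 11

11


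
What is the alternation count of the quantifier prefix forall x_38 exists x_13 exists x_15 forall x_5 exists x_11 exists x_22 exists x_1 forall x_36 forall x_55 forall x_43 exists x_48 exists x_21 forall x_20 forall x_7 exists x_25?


Walk the prefix and count type changes:
  position 1: forall -> exists <-- alternation
  position 2: exists -> exists
  position 3: exists -> forall <-- alternation
  position 4: forall -> exists <-- alternation
  position 5: exists -> exists
  position 6: exists -> exists
  position 7: exists -> forall <-- alternation
  position 8: forall -> forall
  position 9: forall -> forall
  position 10: forall -> exists <-- alternation
  position 11: exists -> exists
  position 12: exists -> forall <-- alternation
  position 13: forall -> forall
  position 14: forall -> exists <-- alternation
Total alternations = 7

7


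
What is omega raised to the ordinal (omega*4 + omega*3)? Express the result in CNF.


omega^(omega*4 + omega*3):
Both terms of the exponent have the same exponent 1, so they merge: omega*4 + omega*3 = omega*(4+3) = omega*7.
omega raised to a CNF ordinal is a single CNF term: Result = omega^(omega*7)

omega^(omega*7)


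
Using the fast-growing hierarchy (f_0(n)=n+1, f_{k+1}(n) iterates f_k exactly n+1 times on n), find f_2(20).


f_2(20) = f_1^21(20)
f_1(m) = 2m + 1.
Iterating: f_1^k(n) = 2^k*(n+1) - 1.
f_2(20) = 2^21*(20+1) - 1 = 2097152*21 - 1 = 44040191

44040191


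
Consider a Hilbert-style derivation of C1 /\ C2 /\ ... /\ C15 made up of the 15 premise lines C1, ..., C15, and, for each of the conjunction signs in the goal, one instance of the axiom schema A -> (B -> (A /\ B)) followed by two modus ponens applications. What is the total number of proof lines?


Conjoining 15 premises:
- 15 premise lines
- the goal has 14 conjunction signs; each costs 1 axiom instance + 2 MP = 3 lines: 3 * 14 = 42
Total = 15 + 42 = 57 lines.

57


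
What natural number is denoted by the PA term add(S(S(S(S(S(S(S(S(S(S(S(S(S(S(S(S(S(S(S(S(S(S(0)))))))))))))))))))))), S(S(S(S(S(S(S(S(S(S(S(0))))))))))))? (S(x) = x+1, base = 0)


add(S^22(0), S^11(0)):
S^22(0) = 22
S^11(0) = 11
22 + 11 = 33

33


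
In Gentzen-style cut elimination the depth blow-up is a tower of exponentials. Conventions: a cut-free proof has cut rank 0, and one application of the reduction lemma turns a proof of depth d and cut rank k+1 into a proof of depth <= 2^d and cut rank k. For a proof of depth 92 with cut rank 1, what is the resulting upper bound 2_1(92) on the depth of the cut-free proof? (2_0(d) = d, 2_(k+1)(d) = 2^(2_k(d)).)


Each rank reduction sends depth d to at most 2^d; cut rank r needs r reductions.
2_0(92) = 92
2_1(92) = 2^92 = 4951760157141521099596496896
Cut-free depth bound = 4951760157141521099596496896

4951760157141521099596496896


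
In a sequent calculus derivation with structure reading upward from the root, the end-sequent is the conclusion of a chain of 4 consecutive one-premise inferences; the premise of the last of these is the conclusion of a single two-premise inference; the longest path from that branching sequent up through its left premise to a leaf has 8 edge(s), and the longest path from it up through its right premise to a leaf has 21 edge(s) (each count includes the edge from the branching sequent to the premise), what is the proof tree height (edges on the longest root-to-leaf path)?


Longest path through the left premise: 8 edges (measured from the branching sequent)
Longest path through the right premise: 21 edges
Height of the subtree rooted at the branching sequent: max(8, 21) = 21
The branching sequent sits 4 edges above the root (the chain of one-premise inferences), so height = 21 + 4 = 25

25


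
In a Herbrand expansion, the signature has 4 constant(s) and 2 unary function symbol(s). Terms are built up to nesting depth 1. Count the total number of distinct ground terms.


Herbrand terms by depth:
Depth 0: 4 constants
Depth 1: 8 new terms (running total: 12)
Total distinct ground terms = 12

12


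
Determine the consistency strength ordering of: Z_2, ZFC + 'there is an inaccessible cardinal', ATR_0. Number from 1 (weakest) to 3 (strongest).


Ordering by consistency strength:
1. ATR_0
2. Z_2
3. ZFC + 'there is an inaccessible cardinal'


Z_2=2, ZFC + 'there is an inaccessible cardinal'=3, ATR_0=1


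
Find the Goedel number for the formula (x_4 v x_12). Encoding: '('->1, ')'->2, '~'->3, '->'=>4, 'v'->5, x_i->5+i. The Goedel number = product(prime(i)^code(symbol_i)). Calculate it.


Formula: (x_4 v x_12)
Symbol codes: [1, 9, 5, 17, 2]
Primes: [2, 3, 5, 7, 11]
p_1^1 = 2^1 = 2
p_2^9 = 3^9 = 19683
p_3^5 = 5^5 = 3125
p_4^17 = 7^17 = 232630513987207
p_5^2 = 11^2 = 121
Product = 3462767720150210256881250

3462767720150210256881250


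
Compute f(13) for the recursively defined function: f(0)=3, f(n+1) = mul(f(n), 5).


f(0) = 3
f(1) = mul(f(0), 5) = mul(3, 5) = 15
f(2) = mul(f(1), 5) = mul(15, 5) = 75
f(3) = mul(f(2), 5) = mul(75, 5) = 375
f(4) = mul(f(3), 5) = mul(375, 5) = 1875
f(5) = mul(f(4), 5) = mul(1875, 5) = 9375
f(6) = mul(f(5), 5) = mul(9375, 5) = 46875
f(7) = mul(f(6), 5) = mul(46875, 5) = 234375
f(8) = mul(f(7), 5) = mul(234375, 5) = 1171875
f(9) = mul(f(8), 5) = mul(1171875, 5) = 5859375
f(10) = mul(f(9), 5) = mul(5859375, 5) = 29296875
f(11) = mul(f(10), 5) = mul(29296875, 5) = 146484375
f(12) = mul(f(11), 5) = mul(146484375, 5) = 732421875
f(13) = mul(f(12), 5) = mul(732421875, 5) = 3662109375


3662109375


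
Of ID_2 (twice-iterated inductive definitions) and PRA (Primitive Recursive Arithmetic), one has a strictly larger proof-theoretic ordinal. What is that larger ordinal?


Proof-theoretic ordinal of ID_2 (twice-iterated inductive definitions): psi_0(epsilon_{Omega_2+1})
Proof-theoretic ordinal of PRA (Primitive Recursive Arithmetic): omega^omega
Comparing: omega^omega < psi_0(epsilon_{Omega_2+1}).
The larger ordinal is psi_0(epsilon_{Omega_2+1}) (from ID_2 (twice-iterated inductive definitions)).

psi_0(epsilon_{Omega_2+1})


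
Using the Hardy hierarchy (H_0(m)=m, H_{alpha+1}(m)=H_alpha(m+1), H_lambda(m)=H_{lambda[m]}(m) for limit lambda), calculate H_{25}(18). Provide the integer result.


H_25(18):
For finite ordinals k, H_k(n) = n + k (each successor step adds 1).
H_25(18) = 18 + 25 = 43

43


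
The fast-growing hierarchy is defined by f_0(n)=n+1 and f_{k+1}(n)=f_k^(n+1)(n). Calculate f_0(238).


f_0(238) = 238 + 1 = 239

239


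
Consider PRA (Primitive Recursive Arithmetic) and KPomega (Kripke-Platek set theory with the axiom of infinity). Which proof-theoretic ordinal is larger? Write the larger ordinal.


Proof-theoretic ordinal of PRA (Primitive Recursive Arithmetic): omega^omega
Proof-theoretic ordinal of KPomega (Kripke-Platek set theory with the axiom of infinity): psi_0(epsilon_{Omega+1})
Comparing: omega^omega < psi_0(epsilon_{Omega+1}).
The larger ordinal is psi_0(epsilon_{Omega+1}) (from KPomega (Kripke-Platek set theory with the axiom of infinity)).

psi_0(epsilon_{Omega+1})


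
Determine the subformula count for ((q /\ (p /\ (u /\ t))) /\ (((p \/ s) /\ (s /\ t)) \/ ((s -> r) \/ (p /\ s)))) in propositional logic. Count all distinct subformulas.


Formula: ((q /\ (p /\ (u /\ t))) /\ (((p \/ s) /\ (s /\ t)) \/ ((s -> r) \/ (p /\ s))))
Subformulas found:
  1. r
  2. q
  3. u
  4. s
  5. t
  6. p
  7. (p /\ s)
  8. (s -> r)
  9. (u /\ t)
  10. (s /\ t)
  11. (p \/ s)
  12. (p /\ (u /\ t))
  13. ((s -> r) \/ (p /\ s))
  14. ((p \/ s) /\ (s /\ t))
  15. (q /\ (p /\ (u /\ t)))
  16. (((p \/ s) /\ (s /\ t)) \/ ((s -> r) \/ (p /\ s)))
  17. ((q /\ (p /\ (u /\ t))) /\ (((p \/ s) /\ (s /\ t)) \/ ((s -> r) \/ (p /\ s))))
Total distinct subformulas = 17

17


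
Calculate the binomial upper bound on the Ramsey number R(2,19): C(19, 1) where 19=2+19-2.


R(2,19) <= C(2+19-2, 2-1) = C(19, 1)
C(19, 1) = 19! / (1! * 18!)
= 19

19


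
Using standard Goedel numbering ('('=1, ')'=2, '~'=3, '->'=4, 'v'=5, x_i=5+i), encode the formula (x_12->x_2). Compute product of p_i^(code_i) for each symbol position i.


Formula: (x_12->x_2)
Symbol codes: [1, 17, 4, 7, 2]
Primes: [2, 3, 5, 7, 11]
p_1^1 = 2^1 = 2
p_2^17 = 3^17 = 129140163
p_3^4 = 5^4 = 625
p_4^7 = 7^7 = 823543
p_5^2 = 11^2 = 121
Product = 16085812185198236250

16085812185198236250


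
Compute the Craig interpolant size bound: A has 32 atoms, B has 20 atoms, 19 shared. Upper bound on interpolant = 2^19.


Shared atoms = 19
Craig interpolant size bound = 2^19
= 524288

524288


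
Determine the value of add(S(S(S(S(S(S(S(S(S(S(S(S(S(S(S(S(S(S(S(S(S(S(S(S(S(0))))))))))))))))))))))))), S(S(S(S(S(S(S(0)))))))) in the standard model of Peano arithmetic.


add(S^25(0), S^7(0)):
S^25(0) = 25
S^7(0) = 7
25 + 7 = 32

32


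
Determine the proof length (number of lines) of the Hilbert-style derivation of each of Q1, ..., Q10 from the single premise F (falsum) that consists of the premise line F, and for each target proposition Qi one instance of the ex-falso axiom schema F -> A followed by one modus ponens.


Ex falso, line by line:
- 1 premise line (F)
- 10 targets, each needing 1 axiom instance (F -> Qi) + 1 MP = 2 lines: 2 * 10 = 20
Total = 1 + 20 = 21 lines.

21


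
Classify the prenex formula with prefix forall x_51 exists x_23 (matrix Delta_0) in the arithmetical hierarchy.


Leading quantifier is forall, so the class is Pi.
Number of quantifier blocks = alternations + 1 = 1 + 1 = 2.
Classification: Pi_2

Pi_2


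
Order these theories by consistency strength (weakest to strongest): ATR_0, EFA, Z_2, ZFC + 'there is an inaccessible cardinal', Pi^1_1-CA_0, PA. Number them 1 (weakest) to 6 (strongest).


Ordering by consistency strength:
1. EFA
2. PA
3. ATR_0
4. Pi^1_1-CA_0
5. Z_2
6. ZFC + 'there is an inaccessible cardinal'


ATR_0=3, EFA=1, Z_2=5, ZFC + 'there is an inaccessible cardinal'=6, Pi^1_1-CA_0=4, PA=2


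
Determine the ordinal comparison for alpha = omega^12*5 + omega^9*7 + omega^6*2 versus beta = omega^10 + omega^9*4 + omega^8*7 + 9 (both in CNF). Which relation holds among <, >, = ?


Compare term by term from highest exponent:
alpha = omega^12*5 + omega^9*7 + omega^6*2
beta = omega^10 + omega^9*4 + omega^8*7 + 9
Term 1: alpha has omega^12*5, beta has omega^10*1
Term 2: alpha has omega^9*7, beta has omega^9*4
Term 3: alpha has omega^6*2, beta has omega^8*7
Term 4: alpha has omega^0*0, beta has omega^0*9
Result: alpha > beta

alpha > beta


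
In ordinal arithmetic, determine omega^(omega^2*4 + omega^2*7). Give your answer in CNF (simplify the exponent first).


omega^(omega^2*4 + omega^2*7):
Both terms of the exponent have the same exponent 2, so they merge: omega^2*4 + omega^2*7 = omega^2*(4+7) = omega^2*11.
omega raised to a CNF ordinal is a single CNF term: Result = omega^(omega^2*11)

omega^(omega^2*11)


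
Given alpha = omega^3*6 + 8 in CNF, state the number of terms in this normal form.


CNF: omega^3*6 + 8
Count the summands separated by '+':
  term 1: omega^3*6
  term 2: 8
Total terms = 2

2


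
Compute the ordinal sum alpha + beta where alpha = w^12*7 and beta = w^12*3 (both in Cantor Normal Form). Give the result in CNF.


Ordinal addition w^12*7 + w^12*3:
Both terms have the same exponent 12.
w^e*c + w^e*d = w^e*(c+d).
Result = w^12*(7+3) = w^12*10

w^12*10


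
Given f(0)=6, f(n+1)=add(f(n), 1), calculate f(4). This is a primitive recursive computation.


f(0) = 6
f(1) = add(f(0), 1) = add(6, 1) = 7
f(2) = add(f(1), 1) = add(7, 1) = 8
f(3) = add(f(2), 1) = add(8, 1) = 9
f(4) = add(f(3), 1) = add(9, 1) = 10


10


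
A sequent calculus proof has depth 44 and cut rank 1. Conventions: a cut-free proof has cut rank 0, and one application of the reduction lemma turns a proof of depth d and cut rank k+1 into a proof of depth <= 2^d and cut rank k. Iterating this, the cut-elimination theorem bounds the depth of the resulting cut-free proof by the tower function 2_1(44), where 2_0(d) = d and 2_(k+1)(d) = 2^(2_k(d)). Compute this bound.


Each rank reduction sends depth d to at most 2^d; cut rank r needs r reductions.
2_0(44) = 44
2_1(44) = 2^44 = 17592186044416
Cut-free depth bound = 17592186044416

17592186044416


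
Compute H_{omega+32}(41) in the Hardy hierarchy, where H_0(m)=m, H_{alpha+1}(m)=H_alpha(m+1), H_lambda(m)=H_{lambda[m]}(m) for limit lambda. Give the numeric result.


H_{omega+32}(41):
Unwind the 32 successor steps: H_{omega+32}(41) = H_omega(41+32) = H_omega(73).
H_omega(m) = H_m(m) = m + m = 2m.
Result = 2 * 73 = 146

146


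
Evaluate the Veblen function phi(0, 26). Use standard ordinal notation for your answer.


phi(0, 26):
phi(0, beta) = omega^beta by definition.
phi(0, 26) = omega^26

omega^26


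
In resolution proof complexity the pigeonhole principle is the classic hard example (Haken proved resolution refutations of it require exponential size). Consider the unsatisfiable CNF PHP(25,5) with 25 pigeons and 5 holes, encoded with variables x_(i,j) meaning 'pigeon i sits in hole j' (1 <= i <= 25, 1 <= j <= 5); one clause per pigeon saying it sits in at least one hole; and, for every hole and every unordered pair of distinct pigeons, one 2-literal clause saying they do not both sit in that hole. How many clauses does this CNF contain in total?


PHP(25,5): 25 pigeons, 5 holes, 25*5 = 125 variables.
- pigeon clauses: one per pigeon -> 25 clauses
- hole clauses: 5 holes * C(25,2) = 5 * 300 -> 1500 clauses
Total clauses = 25 + 1500 = 1525

1525


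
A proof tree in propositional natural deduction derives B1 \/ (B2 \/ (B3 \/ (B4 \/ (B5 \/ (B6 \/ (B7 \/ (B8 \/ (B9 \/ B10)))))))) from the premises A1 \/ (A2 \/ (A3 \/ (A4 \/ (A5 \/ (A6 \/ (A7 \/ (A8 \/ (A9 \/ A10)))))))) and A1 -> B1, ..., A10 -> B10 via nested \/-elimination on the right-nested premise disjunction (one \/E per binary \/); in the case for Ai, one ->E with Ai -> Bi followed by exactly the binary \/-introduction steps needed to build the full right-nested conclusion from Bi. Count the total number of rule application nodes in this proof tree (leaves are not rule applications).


Constructive dilemma with 10 branches, all disjunctions right-nested:
- \/E: the premise has 9 binary \/, each eliminated once: 9 nodes.
- ->E: one per case (Ai with Ai -> Bi gives Bi): 10 nodes.
- \/I: in case i < n, Bi needs 1 step to form Bi \/ (B(i+1) \/ ...) and then i-1 steps to prepend B(i-1), ..., B1, i.e. i steps; in case i = n, B10 needs 9 prepend steps.
  \/I total = (1 + 2 + ... + 9) + 9 = 45 + 9 = 54 nodes.
Total = 9 + 10 + 54 = 73

73


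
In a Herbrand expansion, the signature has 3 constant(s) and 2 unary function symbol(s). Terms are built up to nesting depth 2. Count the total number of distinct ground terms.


Herbrand terms by depth:
Depth 0: 3 constants
Depth 1: 6 new terms (running total: 9)
Depth 2: 12 new terms (running total: 21)
Total distinct ground terms = 21

21


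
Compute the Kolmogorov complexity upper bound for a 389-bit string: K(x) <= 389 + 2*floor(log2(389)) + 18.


floor(log2(389)) = 8
2 * 8 = 16
K(x) <= 389 + 16 + 18 = 423

423


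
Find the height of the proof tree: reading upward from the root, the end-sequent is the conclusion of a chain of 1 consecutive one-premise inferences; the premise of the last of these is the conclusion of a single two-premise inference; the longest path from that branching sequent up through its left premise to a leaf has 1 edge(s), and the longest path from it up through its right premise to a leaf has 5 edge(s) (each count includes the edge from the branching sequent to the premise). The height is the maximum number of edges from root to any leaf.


Longest path through the left premise: 1 edges (measured from the branching sequent)
Longest path through the right premise: 5 edges
Height of the subtree rooted at the branching sequent: max(1, 5) = 5
The branching sequent sits 1 edges above the root (the chain of one-premise inferences), so height = 5 + 1 = 6

6


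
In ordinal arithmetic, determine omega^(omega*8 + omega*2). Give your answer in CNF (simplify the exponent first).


omega^(omega*8 + omega*2):
Both terms of the exponent have the same exponent 1, so they merge: omega*8 + omega*2 = omega*(8+2) = omega*10.
omega raised to a CNF ordinal is a single CNF term: Result = omega^(omega*10)

omega^(omega*10)


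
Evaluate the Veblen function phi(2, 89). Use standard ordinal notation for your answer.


phi(2, 89):
phi(2, beta) = zeta_beta (the beta-th zeta number, fixed point of epsilon).
phi(2, 89) = zeta_89

zeta_89


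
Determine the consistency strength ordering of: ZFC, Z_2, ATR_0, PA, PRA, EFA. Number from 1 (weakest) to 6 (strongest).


Ordering by consistency strength:
1. EFA
2. PRA
3. PA
4. ATR_0
5. Z_2
6. ZFC


ZFC=6, Z_2=5, ATR_0=4, PA=3, PRA=2, EFA=1


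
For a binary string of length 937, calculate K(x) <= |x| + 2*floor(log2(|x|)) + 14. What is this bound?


floor(log2(937)) = 9
2 * 9 = 18
K(x) <= 937 + 18 + 14 = 969

969


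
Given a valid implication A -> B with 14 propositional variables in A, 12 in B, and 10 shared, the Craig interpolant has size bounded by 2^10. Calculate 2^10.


Shared atoms = 10
Craig interpolant size bound = 2^10
= 1024

1024


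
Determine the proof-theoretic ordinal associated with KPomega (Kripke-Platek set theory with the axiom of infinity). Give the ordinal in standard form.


The proof-theoretic ordinal of KPomega (Kripke-Platek set theory with the axiom of infinity) is a standard result in ordinal analysis.
This ordinal is the supremum of order types of primitive recursive well-orderings
that the theory can prove to be well-ordered.
For KPomega (Kripke-Platek set theory with the axiom of infinity), the proof-theoretic ordinal is psi_0(epsilon_{Omega+1}).

psi_0(epsilon_{Omega+1})


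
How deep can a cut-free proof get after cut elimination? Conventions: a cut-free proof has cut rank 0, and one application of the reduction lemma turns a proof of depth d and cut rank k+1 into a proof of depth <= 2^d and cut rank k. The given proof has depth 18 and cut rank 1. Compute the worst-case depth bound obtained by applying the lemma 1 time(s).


Each rank reduction sends depth d to at most 2^d; cut rank r needs r reductions.
2_0(18) = 18
2_1(18) = 2^18 = 262144
Cut-free depth bound = 262144

262144


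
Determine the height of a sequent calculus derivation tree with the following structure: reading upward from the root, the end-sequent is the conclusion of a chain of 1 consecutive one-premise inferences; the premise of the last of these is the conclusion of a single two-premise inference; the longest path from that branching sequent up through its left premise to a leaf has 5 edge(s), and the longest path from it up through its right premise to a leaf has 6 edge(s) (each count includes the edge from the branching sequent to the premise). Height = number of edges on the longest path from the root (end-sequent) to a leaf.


Longest path through the left premise: 5 edges (measured from the branching sequent)
Longest path through the right premise: 6 edges
Height of the subtree rooted at the branching sequent: max(5, 6) = 6
The branching sequent sits 1 edges above the root (the chain of one-premise inferences), so height = 6 + 1 = 7

7


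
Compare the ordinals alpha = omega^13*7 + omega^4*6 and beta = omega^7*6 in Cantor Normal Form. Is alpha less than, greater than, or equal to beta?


Compare term by term from highest exponent:
alpha = omega^13*7 + omega^4*6
beta = omega^7*6
Term 1: alpha has omega^13*7, beta has omega^7*6
Term 2: alpha has omega^4*6, beta has omega^0*0
Result: alpha > beta

alpha > beta


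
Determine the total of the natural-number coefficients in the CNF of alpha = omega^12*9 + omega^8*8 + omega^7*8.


CNF: omega^12*9 + omega^8*8 + omega^7*8
Coefficients: 9 + 8 + 8 = 25

25


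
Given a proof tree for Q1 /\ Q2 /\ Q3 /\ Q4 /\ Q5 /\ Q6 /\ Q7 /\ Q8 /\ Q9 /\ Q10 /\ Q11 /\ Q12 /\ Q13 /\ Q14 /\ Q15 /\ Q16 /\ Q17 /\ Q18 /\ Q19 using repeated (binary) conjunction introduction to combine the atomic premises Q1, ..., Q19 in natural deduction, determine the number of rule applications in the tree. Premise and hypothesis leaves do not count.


The target conjunction has 19 conjuncts, i.e. 18 binary /\ connectives.
Each conjunction-intro joins two pieces, so 19 atoms require 19-1 = 18 applications.
Total inference nodes = 18

18


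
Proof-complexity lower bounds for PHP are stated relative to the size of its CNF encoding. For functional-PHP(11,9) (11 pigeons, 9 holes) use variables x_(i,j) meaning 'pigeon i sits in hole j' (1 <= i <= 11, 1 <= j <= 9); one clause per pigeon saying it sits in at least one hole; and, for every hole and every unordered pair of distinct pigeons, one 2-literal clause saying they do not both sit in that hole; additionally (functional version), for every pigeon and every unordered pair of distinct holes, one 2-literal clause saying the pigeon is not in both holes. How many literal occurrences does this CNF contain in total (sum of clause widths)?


functional-PHP(11,9): 11 pigeons, 9 holes, 11*9 = 99 variables.
- pigeon clauses: one per pigeon -> 11 clauses of width 9 -> 99 literals
- hole clauses: 9 holes * C(11,2) = 9 * 55 -> 495 clauses of width 2 -> 990 literals
- functional clauses: 11 pigeons * C(9,2) = 11 * 36 -> 396 clauses of width 2 -> 792 literals
Total literal occurrences = 99 + 990 + 792 = 1881

1881


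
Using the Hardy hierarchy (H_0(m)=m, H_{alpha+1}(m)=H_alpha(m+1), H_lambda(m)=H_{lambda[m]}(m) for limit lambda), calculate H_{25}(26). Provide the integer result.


H_25(26):
For finite ordinals k, H_k(n) = n + k (each successor step adds 1).
H_25(26) = 26 + 25 = 51

51


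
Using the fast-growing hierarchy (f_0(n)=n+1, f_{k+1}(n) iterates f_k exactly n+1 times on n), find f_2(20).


f_2(20) = f_1^21(20)
f_1(m) = 2m + 1.
Iterating: f_1^k(n) = 2^k*(n+1) - 1.
f_2(20) = 2^21*(20+1) - 1 = 2097152*21 - 1 = 44040191

44040191


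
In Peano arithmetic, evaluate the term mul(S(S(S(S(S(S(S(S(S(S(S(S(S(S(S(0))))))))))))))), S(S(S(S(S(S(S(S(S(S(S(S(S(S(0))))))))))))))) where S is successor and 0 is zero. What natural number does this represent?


mul(S^15(0), S^14(0)):
S^15(0) = 15
S^14(0) = 14
15 * 14 = 210

210


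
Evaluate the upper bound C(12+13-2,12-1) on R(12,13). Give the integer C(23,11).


R(12,13) <= C(12+13-2, 12-1) = C(23, 11)
C(23, 11) = 23! / (11! * 12!)
= 1352078

1352078


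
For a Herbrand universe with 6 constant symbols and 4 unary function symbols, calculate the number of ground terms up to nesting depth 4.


Herbrand terms by depth:
Depth 0: 6 constants
Depth 1: 24 new terms (running total: 30)
Depth 2: 96 new terms (running total: 126)
Depth 3: 384 new terms (running total: 510)
Depth 4: 1536 new terms (running total: 2046)
Total distinct ground terms = 2046

2046
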